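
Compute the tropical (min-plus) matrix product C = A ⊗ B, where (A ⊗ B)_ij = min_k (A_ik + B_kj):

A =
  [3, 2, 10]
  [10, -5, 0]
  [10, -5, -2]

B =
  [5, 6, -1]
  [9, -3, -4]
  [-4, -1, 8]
A ⊗ B =
  [6, -1, -2]
  [-4, -8, -9]
  [-6, -8, -9]

Apply the min-plus product entry-by-entry:
  C[0][0] = min over k of (A[0][0] + B[0][0] = 3 + 5 = 8, A[0][1] + B[1][0] = 2 + 9 = 11, A[0][2] + B[2][0] = 10 + -4 = 6) = 6 (attained at k = 2)
  C[0][1] = min over k of (A[0][0] + B[0][1] = 3 + 6 = 9, A[0][1] + B[1][1] = 2 + -3 = -1, A[0][2] + B[2][1] = 10 + -1 = 9) = -1 (attained at k = 1)
  C[0][2] = min over k of (A[0][0] + B[0][2] = 3 + -1 = 2, A[0][1] + B[1][2] = 2 + -4 = -2, A[0][2] + B[2][2] = 10 + 8 = 18) = -2 (attained at k = 1)
  C[1][0] = min over k of (A[1][0] + B[0][0] = 10 + 5 = 15, A[1][1] + B[1][0] = -5 + 9 = 4, A[1][2] + B[2][0] = 0 + -4 = -4) = -4 (attained at k = 2)
  C[1][1] = min over k of (A[1][0] + B[0][1] = 10 + 6 = 16, A[1][1] + B[1][1] = -5 + -3 = -8, A[1][2] + B[2][1] = 0 + -1 = -1) = -8 (attained at k = 1)
  C[1][2] = min over k of (A[1][0] + B[0][2] = 10 + -1 = 9, A[1][1] + B[1][2] = -5 + -4 = -9, A[1][2] + B[2][2] = 0 + 8 = 8) = -9 (attained at k = 1)
  C[2][0] = min over k of (A[2][0] + B[0][0] = 10 + 5 = 15, A[2][1] + B[1][0] = -5 + 9 = 4, A[2][2] + B[2][0] = -2 + -4 = -6) = -6 (attained at k = 2)
  C[2][1] = min over k of (A[2][0] + B[0][1] = 10 + 6 = 16, A[2][1] + B[1][1] = -5 + -3 = -8, A[2][2] + B[2][1] = -2 + -1 = -3) = -8 (attained at k = 1)
  C[2][2] = min over k of (A[2][0] + B[0][2] = 10 + -1 = 9, A[2][1] + B[1][2] = -5 + -4 = -9, A[2][2] + B[2][2] = -2 + 8 = 6) = -9 (attained at k = 1)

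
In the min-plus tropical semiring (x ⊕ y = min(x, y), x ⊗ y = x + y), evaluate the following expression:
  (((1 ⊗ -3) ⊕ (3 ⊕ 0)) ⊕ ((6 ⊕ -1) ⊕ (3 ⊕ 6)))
(((1 ⊗ -3) ⊕ (3 ⊕ 0)) ⊕ ((6 ⊕ -1) ⊕ (3 ⊕ 6))) = -2

Expand innermost to outermost. Recall ⊕ takes the minimum of its arguments and ⊗ takes their sum. Working out the expression (((1 ⊗ -3) ⊕ (3 ⊕ 0)) ⊕ ((6 ⊕ -1) ⊕ (3 ⊕ 6))) gives -2.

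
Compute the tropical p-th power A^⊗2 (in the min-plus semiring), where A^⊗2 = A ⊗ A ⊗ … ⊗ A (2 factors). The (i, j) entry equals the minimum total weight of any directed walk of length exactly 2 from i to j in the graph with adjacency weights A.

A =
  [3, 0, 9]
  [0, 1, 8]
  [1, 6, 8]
A^⊗2 =
  [0, 1, 8]
  [1, 0, 9]
  [4, 1, 10]

Each entry (A^⊗2)_ij equals the minimum over all length-2 walks i = v_0 → v_1 → … → v_2 = j of Σ_t A[v_t][v_{t+1}]. For example, for (i, j) = (0, 2) we minimise over 3 possible intermediate vertex sequences; the minimum is 8, attained along the walk 0 → 1 → 2.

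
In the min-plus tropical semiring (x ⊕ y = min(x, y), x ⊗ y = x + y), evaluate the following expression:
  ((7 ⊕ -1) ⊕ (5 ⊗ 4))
((7 ⊕ -1) ⊕ (5 ⊗ 4)) = -1

Expand innermost to outermost. Recall ⊕ takes the minimum of its arguments and ⊗ takes their sum. Working out the expression ((7 ⊕ -1) ⊕ (5 ⊗ 4)) gives -1.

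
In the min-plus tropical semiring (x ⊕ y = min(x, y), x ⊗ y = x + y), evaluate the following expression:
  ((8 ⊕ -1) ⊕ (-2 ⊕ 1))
((8 ⊕ -1) ⊕ (-2 ⊕ 1)) = -2

Expand innermost to outermost. Recall ⊕ takes the minimum of its arguments and ⊗ takes their sum. Working out the expression ((8 ⊕ -1) ⊕ (-2 ⊕ 1)) gives -2.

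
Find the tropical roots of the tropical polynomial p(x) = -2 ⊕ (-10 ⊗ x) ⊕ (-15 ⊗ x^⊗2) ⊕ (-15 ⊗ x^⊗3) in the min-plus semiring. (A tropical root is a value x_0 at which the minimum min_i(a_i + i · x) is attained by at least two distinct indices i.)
Roots: {0, 5, 8}

Each tropical root is a break point of the lower envelope of the lines y = a_i + i · x (there are 4 lines, with slopes 0, 1, ..., 3). Only the lines that attain the minimum somewhere contribute to roots; other lines are dominated. Here the surviving (envelope) indices are i = 3, i = 2, i = 1, i = 0.
Intersections between consecutive envelope lines give the roots: for adjacent envelope indices i < j the intersection is x = (a_i − a_j) / (j − i). Reading off the sorted break points: {0, 5, 8}.
Verification: at each break x_0, at least two indices attain the minimum of min_i(a_i + i · x_0).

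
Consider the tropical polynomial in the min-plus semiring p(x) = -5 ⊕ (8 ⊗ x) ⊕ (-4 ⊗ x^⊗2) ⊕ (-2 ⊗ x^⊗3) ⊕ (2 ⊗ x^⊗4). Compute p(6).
p(6) = -5

A tropical monomial a ⊗ x^⊗i evaluates to a + i · x. Evaluating each term at x = 6:
  Term 0 contributes -5 + 0 · 6 = -5
  Term 1 contributes 8 + 1 · 6 = 14
  Term 2 contributes -4 + 2 · 6 = 8
  Term 3 contributes -2 + 3 · 6 = 16
  Term 4 contributes 2 + 4 · 6 = 26
p(6) = ⊕ of these = min[-5, 14, 8, 16, 26] = -5.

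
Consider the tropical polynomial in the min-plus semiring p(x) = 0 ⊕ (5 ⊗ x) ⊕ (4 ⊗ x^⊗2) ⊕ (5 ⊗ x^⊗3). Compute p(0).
p(0) = 0

A tropical monomial a ⊗ x^⊗i evaluates to a + i · x. Evaluating each term at x = 0:
  Term 0 contributes 0 + 0 · 0 = 0
  Term 1 contributes 5 + 1 · 0 = 5
  Term 2 contributes 4 + 2 · 0 = 4
  Term 3 contributes 5 + 3 · 0 = 5
p(0) = ⊕ of these = min[0, 5, 4, 5] = 0.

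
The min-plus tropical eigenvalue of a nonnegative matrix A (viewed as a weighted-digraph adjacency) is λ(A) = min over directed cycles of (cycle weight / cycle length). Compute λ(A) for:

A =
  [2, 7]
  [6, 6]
λ(A) = 2

Enumerate directed cycles and compute their means (weight / length). Sample:
  cycle 0 → 0: weight = 2, length = 1, mean = 2/1 ≈ 2.000
  cycle 1 → 1: weight = 6, length = 1, mean = 6/1 ≈ 6.000
  cycle 0 → 1 → 0: weight = 13, length = 2, mean = 13/2 ≈ 6.500
  cycle 1 → 0 → 1: weight = 13, length = 2, mean = 13/2 ≈ 6.500
Minimum mean = 2.000, attained e.g. along the cycle 0 → 0 with weight 2 and length 1. So λ(A) = 2/1 = 2.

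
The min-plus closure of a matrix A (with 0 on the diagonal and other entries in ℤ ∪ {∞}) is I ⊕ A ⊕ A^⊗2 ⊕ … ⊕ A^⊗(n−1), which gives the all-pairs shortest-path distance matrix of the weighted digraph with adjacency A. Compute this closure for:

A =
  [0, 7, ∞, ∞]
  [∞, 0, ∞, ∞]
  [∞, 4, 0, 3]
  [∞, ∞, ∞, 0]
Closure =
  [0, 7, ∞, ∞]
  [∞, 0, ∞, ∞]
  [∞, 4, 0, 3]
  [∞, ∞, ∞, 0]

This is the Floyd-Warshall all-pairs shortest-path computation. For each intermediate vertex k = 0, 1, …, 3, update dist[i][j] ← min(dist[i][j], dist[i][k] + dist[k][j]). The final matrix gives, for each (i, j), the minimum total weight of any directed path from i to j (possibly empty when i = j).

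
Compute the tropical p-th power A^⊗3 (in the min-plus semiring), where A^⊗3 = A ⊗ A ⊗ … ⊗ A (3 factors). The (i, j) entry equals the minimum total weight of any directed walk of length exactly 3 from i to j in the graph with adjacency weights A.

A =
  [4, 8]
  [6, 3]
A^⊗3 =
  [12, 14]
  [12, 9]

Each entry (A^⊗3)_ij equals the minimum over all length-3 walks i = v_0 → v_1 → … → v_3 = j of Σ_t A[v_t][v_{t+1}]. For example, for (i, j) = (0, 1) we minimise over 4 possible intermediate vertex sequences; the minimum is 14, attained along the walk 0 → 1 → 1 → 1.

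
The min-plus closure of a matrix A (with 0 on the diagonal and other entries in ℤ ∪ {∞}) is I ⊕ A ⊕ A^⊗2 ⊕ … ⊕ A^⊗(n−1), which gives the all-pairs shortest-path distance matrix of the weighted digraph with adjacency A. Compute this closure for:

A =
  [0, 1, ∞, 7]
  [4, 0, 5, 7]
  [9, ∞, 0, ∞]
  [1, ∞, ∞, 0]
Closure =
  [0, 1, 6, 7]
  [4, 0, 5, 7]
  [9, 10, 0, 16]
  [1, 2, 7, 0]

This is the Floyd-Warshall all-pairs shortest-path computation. For each intermediate vertex k = 0, 1, …, 3, update dist[i][j] ← min(dist[i][j], dist[i][k] + dist[k][j]). The final matrix gives, for each (i, j), the minimum total weight of any directed path from i to j (possibly empty when i = j).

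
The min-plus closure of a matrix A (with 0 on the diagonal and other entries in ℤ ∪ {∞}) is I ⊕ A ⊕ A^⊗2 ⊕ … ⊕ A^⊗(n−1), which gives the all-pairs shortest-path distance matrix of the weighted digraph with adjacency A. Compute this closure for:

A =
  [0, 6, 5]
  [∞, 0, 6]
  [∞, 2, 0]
Closure =
  [0, 6, 5]
  [∞, 0, 6]
  [∞, 2, 0]

This is the Floyd-Warshall all-pairs shortest-path computation. For each intermediate vertex k = 0, 1, …, 2, update dist[i][j] ← min(dist[i][j], dist[i][k] + dist[k][j]). The final matrix gives, for each (i, j), the minimum total weight of any directed path from i to j (possibly empty when i = j).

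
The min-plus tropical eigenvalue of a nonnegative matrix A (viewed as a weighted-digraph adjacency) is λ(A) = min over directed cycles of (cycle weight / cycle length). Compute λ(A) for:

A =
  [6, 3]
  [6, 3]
λ(A) = 3

Enumerate directed cycles and compute their means (weight / length). Sample:
  cycle 0 → 0: weight = 6, length = 1, mean = 6/1 ≈ 6.000
  cycle 1 → 1: weight = 3, length = 1, mean = 3/1 ≈ 3.000
  cycle 0 → 1 → 0: weight = 9, length = 2, mean = 9/2 ≈ 4.500
  cycle 1 → 0 → 1: weight = 9, length = 2, mean = 9/2 ≈ 4.500
Minimum mean = 3.000, attained e.g. along the cycle 1 → 1 with weight 3 and length 1. So λ(A) = 3/1 = 3.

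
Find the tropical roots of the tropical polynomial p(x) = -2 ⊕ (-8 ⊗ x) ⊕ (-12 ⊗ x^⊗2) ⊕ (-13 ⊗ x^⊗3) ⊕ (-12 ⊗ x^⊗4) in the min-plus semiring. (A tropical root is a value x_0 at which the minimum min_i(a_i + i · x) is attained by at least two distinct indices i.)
Roots: {-1, 1, 4, 6}

Each tropical root is a break point of the lower envelope of the lines y = a_i + i · x (there are 5 lines, with slopes 0, 1, ..., 4). Only the lines that attain the minimum somewhere contribute to roots; other lines are dominated. Here the surviving (envelope) indices are i = 4, i = 3, i = 2, i = 1, i = 0.
Intersections between consecutive envelope lines give the roots: for adjacent envelope indices i < j the intersection is x = (a_i − a_j) / (j − i). Reading off the sorted break points: {-1, 1, 4, 6}.
Verification: at each break x_0, at least two indices attain the minimum of min_i(a_i + i · x_0).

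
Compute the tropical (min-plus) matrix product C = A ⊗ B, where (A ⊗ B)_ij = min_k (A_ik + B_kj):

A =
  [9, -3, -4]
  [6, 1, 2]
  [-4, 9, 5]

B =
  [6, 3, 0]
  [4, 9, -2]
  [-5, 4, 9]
A ⊗ B =
  [-9, 0, -5]
  [-3, 6, -1]
  [0, -1, -4]

Apply the min-plus product entry-by-entry:
  C[0][0] = min over k of (A[0][0] + B[0][0] = 9 + 6 = 15, A[0][1] + B[1][0] = -3 + 4 = 1, A[0][2] + B[2][0] = -4 + -5 = -9) = -9 (attained at k = 2)
  C[0][1] = min over k of (A[0][0] + B[0][1] = 9 + 3 = 12, A[0][1] + B[1][1] = -3 + 9 = 6, A[0][2] + B[2][1] = -4 + 4 = 0) = 0 (attained at k = 2)
  C[0][2] = min over k of (A[0][0] + B[0][2] = 9 + 0 = 9, A[0][1] + B[1][2] = -3 + -2 = -5, A[0][2] + B[2][2] = -4 + 9 = 5) = -5 (attained at k = 1)
  C[1][0] = min over k of (A[1][0] + B[0][0] = 6 + 6 = 12, A[1][1] + B[1][0] = 1 + 4 = 5, A[1][2] + B[2][0] = 2 + -5 = -3) = -3 (attained at k = 2)
  C[1][1] = min over k of (A[1][0] + B[0][1] = 6 + 3 = 9, A[1][1] + B[1][1] = 1 + 9 = 10, A[1][2] + B[2][1] = 2 + 4 = 6) = 6 (attained at k = 2)
  C[1][2] = min over k of (A[1][0] + B[0][2] = 6 + 0 = 6, A[1][1] + B[1][2] = 1 + -2 = -1, A[1][2] + B[2][2] = 2 + 9 = 11) = -1 (attained at k = 1)
  C[2][0] = min over k of (A[2][0] + B[0][0] = -4 + 6 = 2, A[2][1] + B[1][0] = 9 + 4 = 13, A[2][2] + B[2][0] = 5 + -5 = 0) = 0 (attained at k = 2)
  C[2][1] = min over k of (A[2][0] + B[0][1] = -4 + 3 = -1, A[2][1] + B[1][1] = 9 + 9 = 18, A[2][2] + B[2][1] = 5 + 4 = 9) = -1 (attained at k = 0)
  C[2][2] = min over k of (A[2][0] + B[0][2] = -4 + 0 = -4, A[2][1] + B[1][2] = 9 + -2 = 7, A[2][2] + B[2][2] = 5 + 9 = 14) = -4 (attained at k = 0)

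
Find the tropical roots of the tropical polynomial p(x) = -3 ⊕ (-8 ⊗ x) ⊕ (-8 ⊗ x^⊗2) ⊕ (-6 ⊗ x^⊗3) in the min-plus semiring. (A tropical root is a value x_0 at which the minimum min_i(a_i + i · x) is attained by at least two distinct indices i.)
Roots: {-2, 0, 5}

Each tropical root is a break point of the lower envelope of the lines y = a_i + i · x (there are 4 lines, with slopes 0, 1, ..., 3). Only the lines that attain the minimum somewhere contribute to roots; other lines are dominated. Here the surviving (envelope) indices are i = 3, i = 2, i = 1, i = 0.
Intersections between consecutive envelope lines give the roots: for adjacent envelope indices i < j the intersection is x = (a_i − a_j) / (j − i). Reading off the sorted break points: {-2, 0, 5}.
Verification: at each break x_0, at least two indices attain the minimum of min_i(a_i + i · x_0).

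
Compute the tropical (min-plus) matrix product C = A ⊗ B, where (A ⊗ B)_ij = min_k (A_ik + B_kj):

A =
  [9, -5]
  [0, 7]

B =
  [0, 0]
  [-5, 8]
A ⊗ B =
  [-10, 3]
  [0, 0]

Apply the min-plus product entry-by-entry:
  C[0][0] = min over k of (A[0][0] + B[0][0] = 9 + 0 = 9, A[0][1] + B[1][0] = -5 + -5 = -10) = -10 (attained at k = 1)
  C[0][1] = min over k of (A[0][0] + B[0][1] = 9 + 0 = 9, A[0][1] + B[1][1] = -5 + 8 = 3) = 3 (attained at k = 1)
  C[1][0] = min over k of (A[1][0] + B[0][0] = 0 + 0 = 0, A[1][1] + B[1][0] = 7 + -5 = 2) = 0 (attained at k = 0)
  C[1][1] = min over k of (A[1][0] + B[0][1] = 0 + 0 = 0, A[1][1] + B[1][1] = 7 + 8 = 15) = 0 (attained at k = 0)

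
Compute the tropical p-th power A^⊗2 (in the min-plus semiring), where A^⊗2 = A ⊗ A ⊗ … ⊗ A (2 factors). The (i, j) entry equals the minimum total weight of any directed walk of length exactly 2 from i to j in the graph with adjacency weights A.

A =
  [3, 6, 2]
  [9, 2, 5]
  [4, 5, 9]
A^⊗2 =
  [6, 7, 5]
  [9, 4, 7]
  [7, 7, 6]

Each entry (A^⊗2)_ij equals the minimum over all length-2 walks i = v_0 → v_1 → … → v_2 = j of Σ_t A[v_t][v_{t+1}]. For example, for (i, j) = (0, 2) we minimise over 3 possible intermediate vertex sequences; the minimum is 5, attained along the walk 0 → 0 → 2.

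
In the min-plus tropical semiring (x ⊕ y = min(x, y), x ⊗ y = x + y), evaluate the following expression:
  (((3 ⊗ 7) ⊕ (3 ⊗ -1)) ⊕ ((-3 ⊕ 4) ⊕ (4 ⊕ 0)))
(((3 ⊗ 7) ⊕ (3 ⊗ -1)) ⊕ ((-3 ⊕ 4) ⊕ (4 ⊕ 0))) = -3

Expand innermost to outermost. Recall ⊕ takes the minimum of its arguments and ⊗ takes their sum. Working out the expression (((3 ⊗ 7) ⊕ (3 ⊗ -1)) ⊕ ((-3 ⊕ 4) ⊕ (4 ⊕ 0))) gives -3.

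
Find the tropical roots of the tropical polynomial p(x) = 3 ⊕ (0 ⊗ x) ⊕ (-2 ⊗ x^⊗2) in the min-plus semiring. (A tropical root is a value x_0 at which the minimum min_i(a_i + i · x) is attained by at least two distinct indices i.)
Roots: {2, 3}

Each tropical root is a break point of the lower envelope of the lines y = a_i + i · x (there are 3 lines, with slopes 0, 1, ..., 2). Only the lines that attain the minimum somewhere contribute to roots; other lines are dominated. Here the surviving (envelope) indices are i = 2, i = 1, i = 0.
Intersections between consecutive envelope lines give the roots: for adjacent envelope indices i < j the intersection is x = (a_i − a_j) / (j − i). Reading off the sorted break points: {2, 3}.
Verification: at each break x_0, at least two indices attain the minimum of min_i(a_i + i · x_0).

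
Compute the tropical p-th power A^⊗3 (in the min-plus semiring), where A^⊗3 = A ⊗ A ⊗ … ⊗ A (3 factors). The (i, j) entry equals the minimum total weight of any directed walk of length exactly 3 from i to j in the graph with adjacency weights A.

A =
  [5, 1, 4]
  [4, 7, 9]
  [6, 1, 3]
A^⊗3 =
  [9, 6, 9]
  [9, 9, 11]
  [8, 6, 9]

Each entry (A^⊗3)_ij equals the minimum over all length-3 walks i = v_0 → v_1 → … → v_3 = j of Σ_t A[v_t][v_{t+1}]. For example, for (i, j) = (0, 2) we minimise over 9 possible intermediate vertex sequences; the minimum is 9, attained along the walk 0 → 1 → 0 → 2.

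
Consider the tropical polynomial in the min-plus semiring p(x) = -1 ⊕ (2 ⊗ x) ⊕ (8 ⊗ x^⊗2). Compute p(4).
p(4) = -1

A tropical monomial a ⊗ x^⊗i evaluates to a + i · x. Evaluating each term at x = 4:
  Term 0 contributes -1 + 0 · 4 = -1
  Term 1 contributes 2 + 1 · 4 = 6
  Term 2 contributes 8 + 2 · 4 = 16
p(4) = ⊕ of these = min[-1, 6, 16] = -1.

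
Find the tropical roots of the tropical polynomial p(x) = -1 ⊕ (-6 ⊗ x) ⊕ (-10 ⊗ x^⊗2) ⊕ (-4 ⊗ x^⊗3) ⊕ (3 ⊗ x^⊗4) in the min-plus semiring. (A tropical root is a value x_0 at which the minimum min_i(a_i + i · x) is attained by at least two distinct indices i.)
Roots: {-7, -6, 4, 5}

Each tropical root is a break point of the lower envelope of the lines y = a_i + i · x (there are 5 lines, with slopes 0, 1, ..., 4). Only the lines that attain the minimum somewhere contribute to roots; other lines are dominated. Here the surviving (envelope) indices are i = 4, i = 3, i = 2, i = 1, i = 0.
Intersections between consecutive envelope lines give the roots: for adjacent envelope indices i < j the intersection is x = (a_i − a_j) / (j − i). Reading off the sorted break points: {-7, -6, 4, 5}.
Verification: at each break x_0, at least two indices attain the minimum of min_i(a_i + i · x_0).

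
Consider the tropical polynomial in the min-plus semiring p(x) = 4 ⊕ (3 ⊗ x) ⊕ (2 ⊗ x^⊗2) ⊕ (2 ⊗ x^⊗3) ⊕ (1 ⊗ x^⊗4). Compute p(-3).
p(-3) = -11

A tropical monomial a ⊗ x^⊗i evaluates to a + i · x. Evaluating each term at x = -3:
  Term 0 contributes 4 + 0 · -3 = 4
  Term 1 contributes 3 + 1 · -3 = 0
  Term 2 contributes 2 + 2 · -3 = -4
  Term 3 contributes 2 + 3 · -3 = -7
  Term 4 contributes 1 + 4 · -3 = -11
p(-3) = ⊕ of these = min[4, 0, -4, -7, -11] = -11.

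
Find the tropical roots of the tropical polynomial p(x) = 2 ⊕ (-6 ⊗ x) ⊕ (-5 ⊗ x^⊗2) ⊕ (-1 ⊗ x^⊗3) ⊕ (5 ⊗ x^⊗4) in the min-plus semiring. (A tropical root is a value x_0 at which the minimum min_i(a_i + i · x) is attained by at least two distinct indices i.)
Roots: {-6, -4, -1, 8}

Each tropical root is a break point of the lower envelope of the lines y = a_i + i · x (there are 5 lines, with slopes 0, 1, ..., 4). Only the lines that attain the minimum somewhere contribute to roots; other lines are dominated. Here the surviving (envelope) indices are i = 4, i = 3, i = 2, i = 1, i = 0.
Intersections between consecutive envelope lines give the roots: for adjacent envelope indices i < j the intersection is x = (a_i − a_j) / (j − i). Reading off the sorted break points: {-6, -4, -1, 8}.
Verification: at each break x_0, at least two indices attain the minimum of min_i(a_i + i · x_0).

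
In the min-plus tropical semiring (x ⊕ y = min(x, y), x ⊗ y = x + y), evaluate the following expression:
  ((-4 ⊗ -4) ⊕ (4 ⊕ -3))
((-4 ⊗ -4) ⊕ (4 ⊕ -3)) = -8

Expand innermost to outermost. Recall ⊕ takes the minimum of its arguments and ⊗ takes their sum. Working out the expression ((-4 ⊗ -4) ⊕ (4 ⊕ -3)) gives -8.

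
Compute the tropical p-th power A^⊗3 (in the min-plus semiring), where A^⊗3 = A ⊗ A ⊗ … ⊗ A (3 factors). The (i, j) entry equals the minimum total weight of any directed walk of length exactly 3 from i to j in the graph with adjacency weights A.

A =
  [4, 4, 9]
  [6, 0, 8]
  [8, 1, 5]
A^⊗3 =
  [10, 4, 12]
  [6, 0, 8]
  [7, 1, 9]

Each entry (A^⊗3)_ij equals the minimum over all length-3 walks i = v_0 → v_1 → … → v_3 = j of Σ_t A[v_t][v_{t+1}]. For example, for (i, j) = (0, 2) we minimise over 9 possible intermediate vertex sequences; the minimum is 12, attained along the walk 0 → 1 → 1 → 2.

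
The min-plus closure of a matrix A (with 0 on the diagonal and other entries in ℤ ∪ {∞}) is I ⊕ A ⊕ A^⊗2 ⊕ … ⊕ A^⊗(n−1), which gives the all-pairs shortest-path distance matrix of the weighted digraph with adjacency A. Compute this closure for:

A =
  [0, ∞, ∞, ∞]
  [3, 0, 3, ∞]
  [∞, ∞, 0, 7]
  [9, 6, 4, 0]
Closure =
  [0, ∞, ∞, ∞]
  [3, 0, 3, 10]
  [16, 13, 0, 7]
  [9, 6, 4, 0]

This is the Floyd-Warshall all-pairs shortest-path computation. For each intermediate vertex k = 0, 1, …, 3, update dist[i][j] ← min(dist[i][j], dist[i][k] + dist[k][j]). The final matrix gives, for each (i, j), the minimum total weight of any directed path from i to j (possibly empty when i = j).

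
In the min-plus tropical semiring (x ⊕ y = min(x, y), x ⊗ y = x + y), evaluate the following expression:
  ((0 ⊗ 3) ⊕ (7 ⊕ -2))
((0 ⊗ 3) ⊕ (7 ⊕ -2)) = -2

Expand innermost to outermost. Recall ⊕ takes the minimum of its arguments and ⊗ takes their sum. Working out the expression ((0 ⊗ 3) ⊕ (7 ⊕ -2)) gives -2.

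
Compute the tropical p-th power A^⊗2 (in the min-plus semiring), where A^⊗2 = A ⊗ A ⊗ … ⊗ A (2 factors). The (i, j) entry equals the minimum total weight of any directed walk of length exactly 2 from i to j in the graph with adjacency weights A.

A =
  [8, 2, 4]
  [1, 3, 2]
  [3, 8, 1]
A^⊗2 =
  [3, 5, 4]
  [4, 3, 3]
  [4, 5, 2]

Each entry (A^⊗2)_ij equals the minimum over all length-2 walks i = v_0 → v_1 → … → v_2 = j of Σ_t A[v_t][v_{t+1}]. For example, for (i, j) = (0, 2) we minimise over 3 possible intermediate vertex sequences; the minimum is 4, attained along the walk 0 → 1 → 2.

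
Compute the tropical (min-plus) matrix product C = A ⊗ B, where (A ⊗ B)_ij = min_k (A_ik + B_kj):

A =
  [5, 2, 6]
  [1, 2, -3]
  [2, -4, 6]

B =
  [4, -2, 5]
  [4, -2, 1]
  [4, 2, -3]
A ⊗ B =
  [6, 0, 3]
  [1, -1, -6]
  [0, -6, -3]

Apply the min-plus product entry-by-entry:
  C[0][0] = min over k of (A[0][0] + B[0][0] = 5 + 4 = 9, A[0][1] + B[1][0] = 2 + 4 = 6, A[0][2] + B[2][0] = 6 + 4 = 10) = 6 (attained at k = 1)
  C[0][1] = min over k of (A[0][0] + B[0][1] = 5 + -2 = 3, A[0][1] + B[1][1] = 2 + -2 = 0, A[0][2] + B[2][1] = 6 + 2 = 8) = 0 (attained at k = 1)
  C[0][2] = min over k of (A[0][0] + B[0][2] = 5 + 5 = 10, A[0][1] + B[1][2] = 2 + 1 = 3, A[0][2] + B[2][2] = 6 + -3 = 3) = 3 (attained at k = 1)
  C[1][0] = min over k of (A[1][0] + B[0][0] = 1 + 4 = 5, A[1][1] + B[1][0] = 2 + 4 = 6, A[1][2] + B[2][0] = -3 + 4 = 1) = 1 (attained at k = 2)
  C[1][1] = min over k of (A[1][0] + B[0][1] = 1 + -2 = -1, A[1][1] + B[1][1] = 2 + -2 = 0, A[1][2] + B[2][1] = -3 + 2 = -1) = -1 (attained at k = 0)
  C[1][2] = min over k of (A[1][0] + B[0][2] = 1 + 5 = 6, A[1][1] + B[1][2] = 2 + 1 = 3, A[1][2] + B[2][2] = -3 + -3 = -6) = -6 (attained at k = 2)
  C[2][0] = min over k of (A[2][0] + B[0][0] = 2 + 4 = 6, A[2][1] + B[1][0] = -4 + 4 = 0, A[2][2] + B[2][0] = 6 + 4 = 10) = 0 (attained at k = 1)
  C[2][1] = min over k of (A[2][0] + B[0][1] = 2 + -2 = 0, A[2][1] + B[1][1] = -4 + -2 = -6, A[2][2] + B[2][1] = 6 + 2 = 8) = -6 (attained at k = 1)
  C[2][2] = min over k of (A[2][0] + B[0][2] = 2 + 5 = 7, A[2][1] + B[1][2] = -4 + 1 = -3, A[2][2] + B[2][2] = 6 + -3 = 3) = -3 (attained at k = 1)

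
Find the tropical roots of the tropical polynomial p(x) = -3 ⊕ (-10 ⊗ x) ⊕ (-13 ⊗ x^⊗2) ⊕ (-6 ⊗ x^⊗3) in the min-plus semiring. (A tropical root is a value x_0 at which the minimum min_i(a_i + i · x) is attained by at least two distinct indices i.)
Roots: {-7, 3, 7}

Each tropical root is a break point of the lower envelope of the lines y = a_i + i · x (there are 4 lines, with slopes 0, 1, ..., 3). Only the lines that attain the minimum somewhere contribute to roots; other lines are dominated. Here the surviving (envelope) indices are i = 3, i = 2, i = 1, i = 0.
Intersections between consecutive envelope lines give the roots: for adjacent envelope indices i < j the intersection is x = (a_i − a_j) / (j − i). Reading off the sorted break points: {-7, 3, 7}.
Verification: at each break x_0, at least two indices attain the minimum of min_i(a_i + i · x_0).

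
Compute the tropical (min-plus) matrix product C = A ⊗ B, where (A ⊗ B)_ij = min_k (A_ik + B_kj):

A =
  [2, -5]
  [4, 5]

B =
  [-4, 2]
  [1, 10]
A ⊗ B =
  [-4, 4]
  [0, 6]

Apply the min-plus product entry-by-entry:
  C[0][0] = min over k of (A[0][0] + B[0][0] = 2 + -4 = -2, A[0][1] + B[1][0] = -5 + 1 = -4) = -4 (attained at k = 1)
  C[0][1] = min over k of (A[0][0] + B[0][1] = 2 + 2 = 4, A[0][1] + B[1][1] = -5 + 10 = 5) = 4 (attained at k = 0)
  C[1][0] = min over k of (A[1][0] + B[0][0] = 4 + -4 = 0, A[1][1] + B[1][0] = 5 + 1 = 6) = 0 (attained at k = 0)
  C[1][1] = min over k of (A[1][0] + B[0][1] = 4 + 2 = 6, A[1][1] + B[1][1] = 5 + 10 = 15) = 6 (attained at k = 0)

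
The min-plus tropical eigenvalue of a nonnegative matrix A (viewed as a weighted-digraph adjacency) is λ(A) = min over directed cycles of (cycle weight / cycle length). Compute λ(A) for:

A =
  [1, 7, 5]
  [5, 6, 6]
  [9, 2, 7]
λ(A) = 1

Enumerate directed cycles and compute their means (weight / length). Sample:
  cycle 0 → 0: weight = 1, length = 1, mean = 1/1 ≈ 1.000
  cycle 1 → 1: weight = 6, length = 1, mean = 6/1 ≈ 6.000
  cycle 2 → 2: weight = 7, length = 1, mean = 7/1 ≈ 7.000
  cycle 0 → 1 → 0: weight = 12, length = 2, mean = 12/2 ≈ 6.000
  cycle 0 → 2 → 0: weight = 14, length = 2, mean = 14/2 ≈ 7.000
  cycle 1 → 0 → 1: weight = 12, length = 2, mean = 12/2 ≈ 6.000
Minimum mean = 1.000, attained e.g. along the cycle 0 → 0 with weight 1 and length 1. So λ(A) = 1/1 = 1.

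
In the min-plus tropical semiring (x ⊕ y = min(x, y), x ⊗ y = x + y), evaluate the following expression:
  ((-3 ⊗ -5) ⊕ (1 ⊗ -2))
((-3 ⊗ -5) ⊕ (1 ⊗ -2)) = -8

Expand innermost to outermost. Recall ⊕ takes the minimum of its arguments and ⊗ takes their sum. Working out the expression ((-3 ⊗ -5) ⊕ (1 ⊗ -2)) gives -8.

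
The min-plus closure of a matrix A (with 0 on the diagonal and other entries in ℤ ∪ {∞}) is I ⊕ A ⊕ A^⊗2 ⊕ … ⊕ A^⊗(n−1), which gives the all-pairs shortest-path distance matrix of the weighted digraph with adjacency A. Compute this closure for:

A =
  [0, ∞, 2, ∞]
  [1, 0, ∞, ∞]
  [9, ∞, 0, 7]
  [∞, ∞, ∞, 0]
Closure =
  [0, ∞, 2, 9]
  [1, 0, 3, 10]
  [9, ∞, 0, 7]
  [∞, ∞, ∞, 0]

This is the Floyd-Warshall all-pairs shortest-path computation. For each intermediate vertex k = 0, 1, …, 3, update dist[i][j] ← min(dist[i][j], dist[i][k] + dist[k][j]). The final matrix gives, for each (i, j), the minimum total weight of any directed path from i to j (possibly empty when i = j).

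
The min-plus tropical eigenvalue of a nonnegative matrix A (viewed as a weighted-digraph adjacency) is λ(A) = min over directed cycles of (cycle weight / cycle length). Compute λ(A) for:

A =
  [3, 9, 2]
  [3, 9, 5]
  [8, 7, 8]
λ(A) = 3

Enumerate directed cycles and compute their means (weight / length). Sample:
  cycle 0 → 0: weight = 3, length = 1, mean = 3/1 ≈ 3.000
  cycle 1 → 1: weight = 9, length = 1, mean = 9/1 ≈ 9.000
  cycle 2 → 2: weight = 8, length = 1, mean = 8/1 ≈ 8.000
  cycle 0 → 1 → 0: weight = 12, length = 2, mean = 12/2 ≈ 6.000
  cycle 0 → 2 → 0: weight = 10, length = 2, mean = 10/2 ≈ 5.000
  cycle 1 → 0 → 1: weight = 12, length = 2, mean = 12/2 ≈ 6.000
Minimum mean = 3.000, attained e.g. along the cycle 0 → 0 with weight 3 and length 1. So λ(A) = 3/1 = 3.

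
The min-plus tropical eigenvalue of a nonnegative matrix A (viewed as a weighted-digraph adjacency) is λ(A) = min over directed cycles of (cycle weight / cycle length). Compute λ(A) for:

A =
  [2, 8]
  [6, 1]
λ(A) = 1

Enumerate directed cycles and compute their means (weight / length). Sample:
  cycle 0 → 0: weight = 2, length = 1, mean = 2/1 ≈ 2.000
  cycle 1 → 1: weight = 1, length = 1, mean = 1/1 ≈ 1.000
  cycle 0 → 1 → 0: weight = 14, length = 2, mean = 14/2 ≈ 7.000
  cycle 1 → 0 → 1: weight = 14, length = 2, mean = 14/2 ≈ 7.000
Minimum mean = 1.000, attained e.g. along the cycle 1 → 1 with weight 1 and length 1. So λ(A) = 1/1 = 1.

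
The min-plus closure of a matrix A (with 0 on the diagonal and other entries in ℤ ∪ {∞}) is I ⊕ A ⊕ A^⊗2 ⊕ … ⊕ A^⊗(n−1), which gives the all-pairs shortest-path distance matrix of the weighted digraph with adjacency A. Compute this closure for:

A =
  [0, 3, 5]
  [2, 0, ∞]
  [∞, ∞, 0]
Closure =
  [0, 3, 5]
  [2, 0, 7]
  [∞, ∞, 0]

This is the Floyd-Warshall all-pairs shortest-path computation. For each intermediate vertex k = 0, 1, …, 2, update dist[i][j] ← min(dist[i][j], dist[i][k] + dist[k][j]). The final matrix gives, for each (i, j), the minimum total weight of any directed path from i to j (possibly empty when i = j).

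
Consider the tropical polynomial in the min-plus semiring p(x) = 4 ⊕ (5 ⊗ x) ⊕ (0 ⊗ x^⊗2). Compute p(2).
p(2) = 4

A tropical monomial a ⊗ x^⊗i evaluates to a + i · x. Evaluating each term at x = 2:
  Term 0 contributes 4 + 0 · 2 = 4
  Term 1 contributes 5 + 1 · 2 = 7
  Term 2 contributes 0 + 2 · 2 = 4
p(2) = ⊕ of these = min[4, 7, 4] = 4.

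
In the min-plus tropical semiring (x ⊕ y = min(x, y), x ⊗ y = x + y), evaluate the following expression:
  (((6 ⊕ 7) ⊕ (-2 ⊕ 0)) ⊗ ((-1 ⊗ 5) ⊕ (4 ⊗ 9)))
(((6 ⊕ 7) ⊕ (-2 ⊕ 0)) ⊗ ((-1 ⊗ 5) ⊕ (4 ⊗ 9))) = 2

Expand innermost to outermost. Recall ⊕ takes the minimum of its arguments and ⊗ takes their sum. Working out the expression (((6 ⊕ 7) ⊕ (-2 ⊕ 0)) ⊗ ((-1 ⊗ 5) ⊕ (4 ⊗ 9))) gives 2.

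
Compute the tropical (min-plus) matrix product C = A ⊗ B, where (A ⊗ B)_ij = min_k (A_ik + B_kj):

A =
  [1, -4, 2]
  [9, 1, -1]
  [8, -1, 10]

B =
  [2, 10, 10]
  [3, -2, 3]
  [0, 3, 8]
A ⊗ B =
  [-1, -6, -1]
  [-1, -1, 4]
  [2, -3, 2]

Apply the min-plus product entry-by-entry:
  C[0][0] = min over k of (A[0][0] + B[0][0] = 1 + 2 = 3, A[0][1] + B[1][0] = -4 + 3 = -1, A[0][2] + B[2][0] = 2 + 0 = 2) = -1 (attained at k = 1)
  C[0][1] = min over k of (A[0][0] + B[0][1] = 1 + 10 = 11, A[0][1] + B[1][1] = -4 + -2 = -6, A[0][2] + B[2][1] = 2 + 3 = 5) = -6 (attained at k = 1)
  C[0][2] = min over k of (A[0][0] + B[0][2] = 1 + 10 = 11, A[0][1] + B[1][2] = -4 + 3 = -1, A[0][2] + B[2][2] = 2 + 8 = 10) = -1 (attained at k = 1)
  C[1][0] = min over k of (A[1][0] + B[0][0] = 9 + 2 = 11, A[1][1] + B[1][0] = 1 + 3 = 4, A[1][2] + B[2][0] = -1 + 0 = -1) = -1 (attained at k = 2)
  C[1][1] = min over k of (A[1][0] + B[0][1] = 9 + 10 = 19, A[1][1] + B[1][1] = 1 + -2 = -1, A[1][2] + B[2][1] = -1 + 3 = 2) = -1 (attained at k = 1)
  C[1][2] = min over k of (A[1][0] + B[0][2] = 9 + 10 = 19, A[1][1] + B[1][2] = 1 + 3 = 4, A[1][2] + B[2][2] = -1 + 8 = 7) = 4 (attained at k = 1)
  C[2][0] = min over k of (A[2][0] + B[0][0] = 8 + 2 = 10, A[2][1] + B[1][0] = -1 + 3 = 2, A[2][2] + B[2][0] = 10 + 0 = 10) = 2 (attained at k = 1)
  C[2][1] = min over k of (A[2][0] + B[0][1] = 8 + 10 = 18, A[2][1] + B[1][1] = -1 + -2 = -3, A[2][2] + B[2][1] = 10 + 3 = 13) = -3 (attained at k = 1)
  C[2][2] = min over k of (A[2][0] + B[0][2] = 8 + 10 = 18, A[2][1] + B[1][2] = -1 + 3 = 2, A[2][2] + B[2][2] = 10 + 8 = 18) = 2 (attained at k = 1)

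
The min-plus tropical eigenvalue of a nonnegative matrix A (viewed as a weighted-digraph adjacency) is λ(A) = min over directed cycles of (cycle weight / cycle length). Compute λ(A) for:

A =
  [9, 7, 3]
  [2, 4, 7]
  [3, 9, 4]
λ(A) = 3

Enumerate directed cycles and compute their means (weight / length). Sample:
  cycle 0 → 0: weight = 9, length = 1, mean = 9/1 ≈ 9.000
  cycle 1 → 1: weight = 4, length = 1, mean = 4/1 ≈ 4.000
  cycle 2 → 2: weight = 4, length = 1, mean = 4/1 ≈ 4.000
  cycle 0 → 1 → 0: weight = 9, length = 2, mean = 9/2 ≈ 4.500
  cycle 0 → 2 → 0: weight = 6, length = 2, mean = 6/2 ≈ 3.000
  cycle 1 → 0 → 1: weight = 9, length = 2, mean = 9/2 ≈ 4.500
Minimum mean = 3.000, attained e.g. along the cycle 0 → 2 → 0 with weight 6 and length 2. So λ(A) = 6/2 = 3.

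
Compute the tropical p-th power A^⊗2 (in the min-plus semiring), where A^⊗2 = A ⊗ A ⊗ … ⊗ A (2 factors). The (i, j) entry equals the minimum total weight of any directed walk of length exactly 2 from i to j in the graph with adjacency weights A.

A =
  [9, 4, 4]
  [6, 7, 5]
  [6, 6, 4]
A^⊗2 =
  [10, 10, 8]
  [11, 10, 9]
  [10, 10, 8]

Each entry (A^⊗2)_ij equals the minimum over all length-2 walks i = v_0 → v_1 → … → v_2 = j of Σ_t A[v_t][v_{t+1}]. For example, for (i, j) = (0, 2) we minimise over 3 possible intermediate vertex sequences; the minimum is 8, attained along the walk 0 → 2 → 2.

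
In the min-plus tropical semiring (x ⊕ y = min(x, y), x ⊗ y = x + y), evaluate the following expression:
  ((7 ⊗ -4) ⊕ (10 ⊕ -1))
((7 ⊗ -4) ⊕ (10 ⊕ -1)) = -1

Expand innermost to outermost. Recall ⊕ takes the minimum of its arguments and ⊗ takes their sum. Working out the expression ((7 ⊗ -4) ⊕ (10 ⊕ -1)) gives -1.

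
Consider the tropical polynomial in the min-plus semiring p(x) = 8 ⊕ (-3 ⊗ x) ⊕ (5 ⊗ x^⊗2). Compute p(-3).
p(-3) = -6

A tropical monomial a ⊗ x^⊗i evaluates to a + i · x. Evaluating each term at x = -3:
  Term 0 contributes 8 + 0 · -3 = 8
  Term 1 contributes -3 + 1 · -3 = -6
  Term 2 contributes 5 + 2 · -3 = -1
p(-3) = ⊕ of these = min[8, -6, -1] = -6.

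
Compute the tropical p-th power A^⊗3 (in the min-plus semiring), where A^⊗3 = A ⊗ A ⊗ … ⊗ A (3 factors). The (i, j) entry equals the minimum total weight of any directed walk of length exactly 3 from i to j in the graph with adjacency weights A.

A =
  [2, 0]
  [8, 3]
A^⊗3 =
  [6, 4]
  [12, 9]

Each entry (A^⊗3)_ij equals the minimum over all length-3 walks i = v_0 → v_1 → … → v_3 = j of Σ_t A[v_t][v_{t+1}]. For example, for (i, j) = (0, 1) we minimise over 4 possible intermediate vertex sequences; the minimum is 4, attained along the walk 0 → 0 → 0 → 1.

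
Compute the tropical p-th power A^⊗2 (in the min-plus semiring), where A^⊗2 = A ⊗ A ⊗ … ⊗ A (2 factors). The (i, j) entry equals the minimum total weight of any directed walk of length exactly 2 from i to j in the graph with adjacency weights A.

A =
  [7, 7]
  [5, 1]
A^⊗2 =
  [12, 8]
  [6, 2]

Each entry (A^⊗2)_ij equals the minimum over all length-2 walks i = v_0 → v_1 → … → v_2 = j of Σ_t A[v_t][v_{t+1}]. For example, for (i, j) = (0, 1) we minimise over 2 possible intermediate vertex sequences; the minimum is 8, attained along the walk 0 → 1 → 1.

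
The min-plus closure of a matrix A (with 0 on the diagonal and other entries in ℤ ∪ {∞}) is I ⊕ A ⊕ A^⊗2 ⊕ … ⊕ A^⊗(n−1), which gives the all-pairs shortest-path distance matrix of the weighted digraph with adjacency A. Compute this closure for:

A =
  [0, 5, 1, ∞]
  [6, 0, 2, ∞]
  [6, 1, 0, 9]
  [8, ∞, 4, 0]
Closure =
  [0, 2, 1, 10]
  [6, 0, 2, 11]
  [6, 1, 0, 9]
  [8, 5, 4, 0]

This is the Floyd-Warshall all-pairs shortest-path computation. For each intermediate vertex k = 0, 1, …, 3, update dist[i][j] ← min(dist[i][j], dist[i][k] + dist[k][j]). The final matrix gives, for each (i, j), the minimum total weight of any directed path from i to j (possibly empty when i = j).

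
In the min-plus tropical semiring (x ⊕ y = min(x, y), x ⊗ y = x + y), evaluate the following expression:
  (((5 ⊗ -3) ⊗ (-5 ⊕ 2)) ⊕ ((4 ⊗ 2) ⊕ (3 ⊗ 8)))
(((5 ⊗ -3) ⊗ (-5 ⊕ 2)) ⊕ ((4 ⊗ 2) ⊕ (3 ⊗ 8))) = -3

Expand innermost to outermost. Recall ⊕ takes the minimum of its arguments and ⊗ takes their sum. Working out the expression (((5 ⊗ -3) ⊗ (-5 ⊕ 2)) ⊕ ((4 ⊗ 2) ⊕ (3 ⊗ 8))) gives -3.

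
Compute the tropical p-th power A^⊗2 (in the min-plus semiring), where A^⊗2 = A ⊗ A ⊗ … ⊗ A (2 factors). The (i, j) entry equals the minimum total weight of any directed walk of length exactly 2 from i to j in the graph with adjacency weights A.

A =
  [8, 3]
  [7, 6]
A^⊗2 =
  [10, 9]
  [13, 10]

Each entry (A^⊗2)_ij equals the minimum over all length-2 walks i = v_0 → v_1 → … → v_2 = j of Σ_t A[v_t][v_{t+1}]. For example, for (i, j) = (0, 1) we minimise over 2 possible intermediate vertex sequences; the minimum is 9, attained along the walk 0 → 1 → 1.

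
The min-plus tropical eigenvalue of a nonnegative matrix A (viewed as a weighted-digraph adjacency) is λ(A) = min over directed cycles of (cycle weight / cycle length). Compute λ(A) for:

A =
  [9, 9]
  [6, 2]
λ(A) = 2

Enumerate directed cycles and compute their means (weight / length). Sample:
  cycle 0 → 0: weight = 9, length = 1, mean = 9/1 ≈ 9.000
  cycle 1 → 1: weight = 2, length = 1, mean = 2/1 ≈ 2.000
  cycle 0 → 1 → 0: weight = 15, length = 2, mean = 15/2 ≈ 7.500
  cycle 1 → 0 → 1: weight = 15, length = 2, mean = 15/2 ≈ 7.500
Minimum mean = 2.000, attained e.g. along the cycle 1 → 1 with weight 2 and length 1. So λ(A) = 2/1 = 2.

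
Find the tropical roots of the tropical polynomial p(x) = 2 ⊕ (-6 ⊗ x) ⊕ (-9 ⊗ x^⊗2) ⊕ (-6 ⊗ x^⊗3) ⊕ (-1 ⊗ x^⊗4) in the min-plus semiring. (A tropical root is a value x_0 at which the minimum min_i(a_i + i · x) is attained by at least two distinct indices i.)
Roots: {-5, -3, 3, 8}

Each tropical root is a break point of the lower envelope of the lines y = a_i + i · x (there are 5 lines, with slopes 0, 1, ..., 4). Only the lines that attain the minimum somewhere contribute to roots; other lines are dominated. Here the surviving (envelope) indices are i = 4, i = 3, i = 2, i = 1, i = 0.
Intersections between consecutive envelope lines give the roots: for adjacent envelope indices i < j the intersection is x = (a_i − a_j) / (j − i). Reading off the sorted break points: {-5, -3, 3, 8}.
Verification: at each break x_0, at least two indices attain the minimum of min_i(a_i + i · x_0).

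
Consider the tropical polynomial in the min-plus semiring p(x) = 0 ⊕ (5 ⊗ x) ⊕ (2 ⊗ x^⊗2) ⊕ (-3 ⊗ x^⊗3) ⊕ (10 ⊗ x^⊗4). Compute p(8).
p(8) = 0

A tropical monomial a ⊗ x^⊗i evaluates to a + i · x. Evaluating each term at x = 8:
  Term 0 contributes 0 + 0 · 8 = 0
  Term 1 contributes 5 + 1 · 8 = 13
  Term 2 contributes 2 + 2 · 8 = 18
  Term 3 contributes -3 + 3 · 8 = 21
  Term 4 contributes 10 + 4 · 8 = 42
p(8) = ⊕ of these = min[0, 13, 18, 21, 42] = 0.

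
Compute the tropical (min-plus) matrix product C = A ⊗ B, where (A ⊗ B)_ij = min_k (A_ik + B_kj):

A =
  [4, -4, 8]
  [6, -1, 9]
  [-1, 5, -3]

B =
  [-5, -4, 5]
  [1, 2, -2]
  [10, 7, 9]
A ⊗ B =
  [-3, -2, -6]
  [0, 1, -3]
  [-6, -5, 3]

Apply the min-plus product entry-by-entry:
  C[0][0] = min over k of (A[0][0] + B[0][0] = 4 + -5 = -1, A[0][1] + B[1][0] = -4 + 1 = -3, A[0][2] + B[2][0] = 8 + 10 = 18) = -3 (attained at k = 1)
  C[0][1] = min over k of (A[0][0] + B[0][1] = 4 + -4 = 0, A[0][1] + B[1][1] = -4 + 2 = -2, A[0][2] + B[2][1] = 8 + 7 = 15) = -2 (attained at k = 1)
  C[0][2] = min over k of (A[0][0] + B[0][2] = 4 + 5 = 9, A[0][1] + B[1][2] = -4 + -2 = -6, A[0][2] + B[2][2] = 8 + 9 = 17) = -6 (attained at k = 1)
  C[1][0] = min over k of (A[1][0] + B[0][0] = 6 + -5 = 1, A[1][1] + B[1][0] = -1 + 1 = 0, A[1][2] + B[2][0] = 9 + 10 = 19) = 0 (attained at k = 1)
  C[1][1] = min over k of (A[1][0] + B[0][1] = 6 + -4 = 2, A[1][1] + B[1][1] = -1 + 2 = 1, A[1][2] + B[2][1] = 9 + 7 = 16) = 1 (attained at k = 1)
  C[1][2] = min over k of (A[1][0] + B[0][2] = 6 + 5 = 11, A[1][1] + B[1][2] = -1 + -2 = -3, A[1][2] + B[2][2] = 9 + 9 = 18) = -3 (attained at k = 1)
  C[2][0] = min over k of (A[2][0] + B[0][0] = -1 + -5 = -6, A[2][1] + B[1][0] = 5 + 1 = 6, A[2][2] + B[2][0] = -3 + 10 = 7) = -6 (attained at k = 0)
  C[2][1] = min over k of (A[2][0] + B[0][1] = -1 + -4 = -5, A[2][1] + B[1][1] = 5 + 2 = 7, A[2][2] + B[2][1] = -3 + 7 = 4) = -5 (attained at k = 0)
  C[2][2] = min over k of (A[2][0] + B[0][2] = -1 + 5 = 4, A[2][1] + B[1][2] = 5 + -2 = 3, A[2][2] + B[2][2] = -3 + 9 = 6) = 3 (attained at k = 1)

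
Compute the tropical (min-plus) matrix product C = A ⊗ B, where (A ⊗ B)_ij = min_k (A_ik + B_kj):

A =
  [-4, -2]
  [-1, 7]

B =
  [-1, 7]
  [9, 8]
A ⊗ B =
  [-5, 3]
  [-2, 6]

Apply the min-plus product entry-by-entry:
  C[0][0] = min over k of (A[0][0] + B[0][0] = -4 + -1 = -5, A[0][1] + B[1][0] = -2 + 9 = 7) = -5 (attained at k = 0)
  C[0][1] = min over k of (A[0][0] + B[0][1] = -4 + 7 = 3, A[0][1] + B[1][1] = -2 + 8 = 6) = 3 (attained at k = 0)
  C[1][0] = min over k of (A[1][0] + B[0][0] = -1 + -1 = -2, A[1][1] + B[1][0] = 7 + 9 = 16) = -2 (attained at k = 0)
  C[1][1] = min over k of (A[1][0] + B[0][1] = -1 + 7 = 6, A[1][1] + B[1][1] = 7 + 8 = 15) = 6 (attained at k = 0)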